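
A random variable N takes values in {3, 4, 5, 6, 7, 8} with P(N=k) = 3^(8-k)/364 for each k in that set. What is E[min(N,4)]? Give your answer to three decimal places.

E[min(N,4)] = Σ min(n,4)·P(N=n)
 = 3·243/364 + 4·81/364 + 4·27/364 + 4·9/364 + 4·3/364 + 4·1/364
 = 729/364 + 81/91 + 27/91 + 9/91 + 3/91 + 1/91
 = 1213/364

3.332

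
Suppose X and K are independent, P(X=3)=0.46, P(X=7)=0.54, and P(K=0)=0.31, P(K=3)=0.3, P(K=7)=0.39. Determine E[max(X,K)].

E[max(X,K)] = Σ_x Σ_k max(x,k) · P(X=x)P(K=k)
 = 3·0.1426 + 3·0.138 + 7·0.1794 + 7·0.1674 + 7·0.162 + 7·0.2106
 = 0.4278 + 0.414 + 1.2558 + 1.1718 + 1.134 + 1.4742
 = 5.8776

5.8776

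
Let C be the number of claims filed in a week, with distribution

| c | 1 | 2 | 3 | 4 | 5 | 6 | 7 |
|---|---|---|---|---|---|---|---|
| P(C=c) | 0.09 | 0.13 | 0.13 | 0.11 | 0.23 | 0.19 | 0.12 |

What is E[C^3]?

122.63

E[C^3] = Σ c^3·P(C=c)
 = 1·0.09 + 8·0.13 + 27·0.13 + 64·0.11 + 125·0.23 + 216·0.19 + 343·0.12
 = 0.09 + 1.04 + 3.51 + 7.04 + 28.75 + 41.04 + 41.16
 = 122.63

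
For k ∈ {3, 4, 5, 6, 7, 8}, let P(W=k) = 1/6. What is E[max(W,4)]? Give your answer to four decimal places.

5.6667

E[max(W,4)] = Σ max(w,4)·P(W=w)
 = 4·1/6 + 4·1/6 + 5·1/6 + 6·1/6 + 7·1/6 + 8·1/6
 = 2/3 + 2/3 + 5/6 + 1 + 7/6 + 4/3
 = 17/3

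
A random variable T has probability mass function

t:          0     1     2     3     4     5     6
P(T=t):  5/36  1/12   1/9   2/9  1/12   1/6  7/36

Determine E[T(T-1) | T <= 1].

0

P(T <= 1) = 5/36 + 1/12 = 2/9.
E[T(T-1) | T <= 1] = [0·5/36 + 0·1/12] / (2/9)
 = 0 / (2/9)
 = 0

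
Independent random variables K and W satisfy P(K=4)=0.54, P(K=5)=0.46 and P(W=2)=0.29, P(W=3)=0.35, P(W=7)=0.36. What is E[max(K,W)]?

5.3744

E[max(K,W)] = Σ_k Σ_w max(k,w) · P(K=k)P(W=w)
 = 4·0.1566 + 4·0.189 + 7·0.1944 + 5·0.1334 + 5·0.161 + 7·0.1656
 = 0.6264 + 0.756 + 1.3608 + 0.667 + 0.805 + 1.1592
 = 5.3744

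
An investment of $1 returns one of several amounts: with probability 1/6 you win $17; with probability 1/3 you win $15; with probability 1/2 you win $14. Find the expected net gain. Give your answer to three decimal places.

E[payout] = 17·1/6 + 15·1/3 + 14·1/2
 = 17/6 + 5 + 7
 = 89/6
Net = 89/6 - 1 = 83/6

13.833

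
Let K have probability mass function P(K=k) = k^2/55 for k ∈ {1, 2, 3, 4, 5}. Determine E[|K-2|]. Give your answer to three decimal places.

E[|K-2|] = Σ |k-2|·P(K=k)
 = 1·1/55 + 0·4/55 + 1·9/55 + 2·16/55 + 3·5/11
 = 1/55 + 0 + 9/55 + 32/55 + 15/11
 = 117/55

2.127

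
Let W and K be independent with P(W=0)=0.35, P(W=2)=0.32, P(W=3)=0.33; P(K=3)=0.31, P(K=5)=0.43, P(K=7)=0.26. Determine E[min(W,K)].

E[min(W,K)] = Σ_w Σ_k min(w,k) · P(W=w)P(K=k)
 = 0·0.1085 + 0·0.1505 + 0·0.091 + 2·0.0992 + 2·0.1376 + 2·0.0832 + 3·0.1023 + 3·0.1419 + 3·0.0858
 = 0 + 0 + 0 + 0.1984 + 0.2752 + 0.1664 + 0.3069 + 0.4257 + 0.2574
 = 1.63

1.63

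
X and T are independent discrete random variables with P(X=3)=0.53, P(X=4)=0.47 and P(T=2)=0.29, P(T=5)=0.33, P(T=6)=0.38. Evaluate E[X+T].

7.98

E[X+T] = Σ_x Σ_t (x+t) · P(X=x)P(T=t)
 = 5·0.1537 + 8·0.1749 + 9·0.2014 + 6·0.1363 + 9·0.1551 + 10·0.1786
 = 0.7685 + 1.3992 + 1.8126 + 0.8178 + 1.3959 + 1.786
 = 7.98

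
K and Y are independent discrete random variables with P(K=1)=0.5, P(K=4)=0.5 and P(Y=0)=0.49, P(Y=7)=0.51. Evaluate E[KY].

E[KY] = Σ_k Σ_y ky · P(K=k)P(Y=y)
 = 0·0.245 + 7·0.255 + 0·0.245 + 28·0.255
 = 0 + 1.785 + 0 + 7.14
 = 8.925

8.925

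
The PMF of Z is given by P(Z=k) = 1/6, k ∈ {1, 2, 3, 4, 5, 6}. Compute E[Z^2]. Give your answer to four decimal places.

E[Z^2] = Σ z^2·P(Z=z)
 = 1·1/6 + 4·1/6 + 9·1/6 + 16·1/6 + 25·1/6 + 36·1/6
 = 1/6 + 2/3 + 3/2 + 8/3 + 25/6 + 6
 = 91/6

15.1667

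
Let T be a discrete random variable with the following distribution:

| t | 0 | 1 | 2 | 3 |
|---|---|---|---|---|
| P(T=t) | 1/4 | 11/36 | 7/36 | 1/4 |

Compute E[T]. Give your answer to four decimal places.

E[T] = Σ t·P(T=t)
 = 0·1/4 + 1·11/36 + 2·7/36 + 3·1/4
 = 0 + 11/36 + 7/18 + 3/4
 = 13/9

1.4444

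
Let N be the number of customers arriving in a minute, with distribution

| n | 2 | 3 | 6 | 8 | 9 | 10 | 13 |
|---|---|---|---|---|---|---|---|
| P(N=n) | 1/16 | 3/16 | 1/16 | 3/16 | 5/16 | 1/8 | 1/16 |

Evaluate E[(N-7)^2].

E[(N-7)^2] = Σ (n-7)^2·P(N=n)
 = 25·1/16 + 16·3/16 + 1·1/16 + 1·3/16 + 4·5/16 + 9·1/8 + 36·1/16
 = 25/16 + 3 + 1/16 + 3/16 + 5/4 + 9/8 + 9/4
 = 151/16

9.4375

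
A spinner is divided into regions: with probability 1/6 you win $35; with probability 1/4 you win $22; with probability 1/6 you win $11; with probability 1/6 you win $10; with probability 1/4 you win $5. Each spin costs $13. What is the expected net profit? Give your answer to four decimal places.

3.0833

E[payout] = 35·1/6 + 22·1/4 + 11·1/6 + 10·1/6 + 5·1/4
 = 35/6 + 11/2 + 11/6 + 5/3 + 5/4
 = 193/12
Net = 193/12 - 13 = 37/12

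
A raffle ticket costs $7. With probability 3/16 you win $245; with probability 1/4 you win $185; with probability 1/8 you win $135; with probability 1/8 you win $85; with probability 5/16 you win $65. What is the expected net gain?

133

E[payout] = 245·3/16 + 185·1/4 + 135·1/8 + 85·1/8 + 65·5/16
 = 735/16 + 185/4 + 135/8 + 85/8 + 325/16
 = 140
Net = 140 - 7 = 133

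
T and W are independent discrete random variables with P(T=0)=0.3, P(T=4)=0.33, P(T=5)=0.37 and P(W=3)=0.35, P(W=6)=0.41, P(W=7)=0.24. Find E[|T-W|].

E[|T-W|] = Σ_t Σ_w |t-w| · P(T=t)P(W=w)
 = 3·0.105 + 6·0.123 + 7·0.072 + 1·0.1155 + 2·0.1353 + 3·0.0792 + 2·0.1295 + 1·0.1517 + 2·0.0888
 = 0.315 + 0.738 + 0.504 + 0.1155 + 0.2706 + 0.2376 + 0.259 + 0.1517 + 0.1776
 = 2.769

2.769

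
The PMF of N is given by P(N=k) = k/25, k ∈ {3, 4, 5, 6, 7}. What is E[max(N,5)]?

5.8

E[max(N,5)] = Σ max(n,5)·P(N=n)
 = 5·3/25 + 5·4/25 + 5·1/5 + 6·6/25 + 7·7/25
 = 3/5 + 4/5 + 1 + 36/25 + 49/25
 = 29/5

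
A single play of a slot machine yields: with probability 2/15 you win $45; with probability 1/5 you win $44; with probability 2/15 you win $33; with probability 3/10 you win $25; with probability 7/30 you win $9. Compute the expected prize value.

28.8

E[payout] = 45·2/15 + 44·1/5 + 33·2/15 + 25·3/10 + 9·7/30
 = 6 + 44/5 + 22/5 + 15/2 + 21/10
 = 144/5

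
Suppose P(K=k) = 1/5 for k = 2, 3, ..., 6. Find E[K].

4

E[K] = Σ k·P(K=k)
 = 2·1/5 + 3·1/5 + 4·1/5 + 5·1/5 + 6·1/5
 = 2/5 + 3/5 + 4/5 + 1 + 6/5
 = 4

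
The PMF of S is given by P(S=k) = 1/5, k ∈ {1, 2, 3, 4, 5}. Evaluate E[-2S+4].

-2

E[-2S+4] = Σ (-2s+4)·P(S=s)
 = 2·1/5 + 0·1/5 + (-2)·1/5 + (-4)·1/5 + (-6)·1/5
 = 2/5 + 0 + (-2/5) + (-4/5) + (-6/5)
 = -2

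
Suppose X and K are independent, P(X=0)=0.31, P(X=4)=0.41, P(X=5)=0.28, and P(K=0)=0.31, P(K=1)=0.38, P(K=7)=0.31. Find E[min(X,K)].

E[min(X,K)] = Σ_x Σ_k min(x,k) · P(X=x)P(K=k)
 = 0·0.0961 + 0·0.1178 + 0·0.0961 + 0·0.1271 + 1·0.1558 + 4·0.1271 + 0·0.0868 + 1·0.1064 + 5·0.0868
 = 0 + 0 + 0 + 0 + 0.1558 + 0.5084 + 0 + 0.1064 + 0.434
 = 1.2046

1.2046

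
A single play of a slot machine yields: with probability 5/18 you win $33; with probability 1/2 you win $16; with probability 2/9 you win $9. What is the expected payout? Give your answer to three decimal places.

19.167

E[payout] = 33·5/18 + 16·1/2 + 9·2/9
 = 55/6 + 8 + 2
 = 115/6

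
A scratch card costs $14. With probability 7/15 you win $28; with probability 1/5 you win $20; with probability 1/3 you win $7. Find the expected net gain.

E[payout] = 28·7/15 + 20·1/5 + 7·1/3
 = 196/15 + 4 + 7/3
 = 97/5
Net = 97/5 - 14 = 27/5

5.4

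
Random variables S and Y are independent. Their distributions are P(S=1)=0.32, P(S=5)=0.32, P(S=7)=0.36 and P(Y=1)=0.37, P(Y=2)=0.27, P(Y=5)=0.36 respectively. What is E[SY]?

12.0324

E[SY] = Σ_s Σ_y sy · P(S=s)P(Y=y)
 = 1·0.1184 + 2·0.0864 + 5·0.1152 + 5·0.1184 + 10·0.0864 + 25·0.1152 + 7·0.1332 + 14·0.0972 + 35·0.1296
 = 0.1184 + 0.1728 + 0.576 + 0.592 + 0.864 + 2.88 + 0.9324 + 1.3608 + 4.536
 = 12.0324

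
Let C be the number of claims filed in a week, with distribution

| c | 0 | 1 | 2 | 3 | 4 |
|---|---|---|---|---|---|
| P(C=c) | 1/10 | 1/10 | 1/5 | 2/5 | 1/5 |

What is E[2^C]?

7.5

E[2^C] = Σ 2^c·P(C=c)
 = 1·1/10 + 2·1/10 + 4·1/5 + 8·2/5 + 16·1/5
 = 1/10 + 1/5 + 4/5 + 16/5 + 16/5
 = 15/2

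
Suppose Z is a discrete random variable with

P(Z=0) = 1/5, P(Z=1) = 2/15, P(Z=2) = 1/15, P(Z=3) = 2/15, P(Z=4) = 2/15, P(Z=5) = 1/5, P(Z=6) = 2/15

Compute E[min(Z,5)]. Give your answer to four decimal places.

E[min(Z,5)] = Σ min(z,5)·P(Z=z)
 = 0·1/5 + 1·2/15 + 2·1/15 + 3·2/15 + 4·2/15 + 5·1/5 + 5·2/15
 = 0 + 2/15 + 2/15 + 2/5 + 8/15 + 1 + 2/3
 = 43/15

2.8667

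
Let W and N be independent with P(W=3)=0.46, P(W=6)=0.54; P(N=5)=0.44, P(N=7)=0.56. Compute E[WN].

E[WN] = Σ_w Σ_n wn · P(W=w)P(N=n)
 = 15·0.2024 + 21·0.2576 + 30·0.2376 + 42·0.3024
 = 3.036 + 5.4096 + 7.128 + 12.7008
 = 28.2744

28.2744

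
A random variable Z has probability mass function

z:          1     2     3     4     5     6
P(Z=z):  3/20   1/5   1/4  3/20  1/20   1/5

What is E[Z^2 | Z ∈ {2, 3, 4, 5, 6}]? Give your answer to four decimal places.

P(Z ∈ {2, 3, 4, 5, 6}) = 1/5 + 1/4 + 3/20 + 1/20 + 1/5 = 17/20.
E[Z^2 | Z ∈ {2, 3, 4, 5, 6}] = [4·1/5 + 9·1/4 + 16·3/20 + 25·1/20 + 36·1/5] / (17/20)
 = 139/10 / (17/20)
 = 278/17

16.3529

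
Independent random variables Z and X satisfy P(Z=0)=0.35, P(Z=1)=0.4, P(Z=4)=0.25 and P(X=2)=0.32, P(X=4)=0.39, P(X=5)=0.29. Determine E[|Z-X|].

E[|Z-X|] = Σ_z Σ_x |z-x| · P(Z=z)P(X=x)
 = 2·0.112 + 4·0.1365 + 5·0.1015 + 1·0.128 + 3·0.156 + 4·0.116 + 2·0.08 + 0·0.0975 + 1·0.0725
 = 0.224 + 0.546 + 0.5075 + 0.128 + 0.468 + 0.464 + 0.16 + 0 + 0.0725
 = 2.57

2.57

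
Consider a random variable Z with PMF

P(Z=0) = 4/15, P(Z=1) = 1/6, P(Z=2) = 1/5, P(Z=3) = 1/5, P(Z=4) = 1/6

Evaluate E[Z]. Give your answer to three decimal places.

1.833

E[Z] = Σ z·P(Z=z)
 = 0·4/15 + 1·1/6 + 2·1/5 + 3·1/5 + 4·1/6
 = 0 + 1/6 + 2/5 + 3/5 + 2/3
 = 11/6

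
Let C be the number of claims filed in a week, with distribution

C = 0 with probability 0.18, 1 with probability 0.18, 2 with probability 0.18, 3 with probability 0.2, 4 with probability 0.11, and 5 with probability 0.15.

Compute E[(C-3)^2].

3.23

E[(C-3)^2] = Σ (c-3)^2·P(C=c)
 = 9·0.18 + 4·0.18 + 1·0.18 + 0·0.2 + 1·0.11 + 4·0.15
 = 1.62 + 0.72 + 0.18 + 0 + 0.11 + 0.6
 = 3.23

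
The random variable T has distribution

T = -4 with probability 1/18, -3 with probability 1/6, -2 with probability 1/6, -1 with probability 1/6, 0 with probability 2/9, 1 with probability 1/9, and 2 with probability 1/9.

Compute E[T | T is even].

-0.6

P(T is even) = 1/18 + 1/6 + 2/9 + 1/9 = 5/9.
E[T | T is even] = [(-4)·1/18 + (-2)·1/6 + 0·2/9 + 2·1/9] / (5/9)
 = -1/3 / (5/9)
 = -3/5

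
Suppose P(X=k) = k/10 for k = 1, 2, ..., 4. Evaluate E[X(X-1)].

7

E[X(X-1)] = Σ x(x-1)·P(X=x)
 = 0·1/10 + 2·1/5 + 6·3/10 + 12·2/5
 = 0 + 2/5 + 9/5 + 24/5
 = 7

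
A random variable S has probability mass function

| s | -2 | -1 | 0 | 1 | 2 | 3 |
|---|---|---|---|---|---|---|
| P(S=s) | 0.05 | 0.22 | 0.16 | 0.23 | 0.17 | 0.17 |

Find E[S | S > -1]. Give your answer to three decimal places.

P(S > -1) = 0.16 + 0.23 + 0.17 + 0.17 = 0.73.
E[S | S > -1] = [0·0.16 + 1·0.23 + 2·0.17 + 3·0.17] / 0.73
 = 1.08 / 0.73
 = 108/73

1.479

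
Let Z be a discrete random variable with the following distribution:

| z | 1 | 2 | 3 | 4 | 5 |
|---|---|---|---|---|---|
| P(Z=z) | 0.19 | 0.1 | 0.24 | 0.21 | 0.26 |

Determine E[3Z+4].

13.75

E[3Z+4] = Σ (3z+4)·P(Z=z)
 = 7·0.19 + 10·0.1 + 13·0.24 + 16·0.21 + 19·0.26
 = 1.33 + 1 + 3.12 + 3.36 + 4.94
 = 13.75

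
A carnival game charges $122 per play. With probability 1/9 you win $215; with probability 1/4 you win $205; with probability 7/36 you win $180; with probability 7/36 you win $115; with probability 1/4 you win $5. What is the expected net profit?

E[payout] = 215·1/9 + 205·1/4 + 180·7/36 + 115·7/36 + 5·1/4
 = 215/9 + 205/4 + 35 + 805/36 + 5/4
 = 535/4
Net = 535/4 - 122 = 47/4

11.75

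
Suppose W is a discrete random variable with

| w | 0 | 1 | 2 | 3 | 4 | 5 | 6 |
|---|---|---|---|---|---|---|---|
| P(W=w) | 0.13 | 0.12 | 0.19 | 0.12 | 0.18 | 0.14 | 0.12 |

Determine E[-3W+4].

-5

E[-3W+4] = Σ (-3w+4)·P(W=w)
 = 4·0.13 + 1·0.12 + (-2)·0.19 + (-5)·0.12 + (-8)·0.18 + (-11)·0.14 + (-14)·0.12
 = 0.52 + 0.12 + (-0.38) + (-0.6) + (-1.44) + (-1.54) + (-1.68)
 = -5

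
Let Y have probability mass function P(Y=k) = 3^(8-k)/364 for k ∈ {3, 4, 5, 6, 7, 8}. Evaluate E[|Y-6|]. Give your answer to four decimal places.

2.5357

E[|Y-6|] = Σ |y-6|·P(Y=y)
 = 3·243/364 + 2·81/364 + 1·27/364 + 0·9/364 + 1·3/364 + 2·1/364
 = 729/364 + 81/182 + 27/364 + 0 + 3/364 + 1/182
 = 71/28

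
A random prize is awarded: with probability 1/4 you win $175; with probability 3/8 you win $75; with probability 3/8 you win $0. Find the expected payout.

71.875

E[payout] = 175·1/4 + 75·3/8 + 0·3/8
 = 175/4 + 225/8 + 0
 = 575/8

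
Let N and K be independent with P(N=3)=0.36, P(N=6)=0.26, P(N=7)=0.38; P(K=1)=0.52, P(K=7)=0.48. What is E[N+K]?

9.18

E[N+K] = Σ_n Σ_k (n+k) · P(N=n)P(K=k)
 = 4·0.1872 + 10·0.1728 + 7·0.1352 + 13·0.1248 + 8·0.1976 + 14·0.1824
 = 0.7488 + 1.728 + 0.9464 + 1.6224 + 1.5808 + 2.5536
 = 9.18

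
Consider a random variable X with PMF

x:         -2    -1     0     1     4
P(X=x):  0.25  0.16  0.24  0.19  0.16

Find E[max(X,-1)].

E[max(X,-1)] = Σ max(x,-1)·P(X=x)
 = (-1)·0.25 + (-1)·0.16 + 0·0.24 + 1·0.19 + 4·0.16
 = (-0.25) + (-0.16) + 0 + 0.19 + 0.64
 = 0.42

0.42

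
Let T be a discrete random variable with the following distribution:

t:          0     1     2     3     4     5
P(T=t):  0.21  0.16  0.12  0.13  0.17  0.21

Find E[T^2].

E[T^2] = Σ t^2·P(T=t)
 = 0·0.21 + 1·0.16 + 4·0.12 + 9·0.13 + 16·0.17 + 25·0.21
 = 0 + 0.16 + 0.48 + 1.17 + 2.72 + 5.25
 = 9.78

9.78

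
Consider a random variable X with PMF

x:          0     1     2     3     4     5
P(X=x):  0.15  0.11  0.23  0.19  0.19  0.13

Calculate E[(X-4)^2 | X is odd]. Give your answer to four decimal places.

P(X is odd) = 0.11 + 0.19 + 0.13 = 0.43.
E[(X-4)^2 | X is odd] = [9·0.11 + 1·0.19 + 1·0.13] / 0.43
 = 1.31 / 0.43
 = 131/43

3.0465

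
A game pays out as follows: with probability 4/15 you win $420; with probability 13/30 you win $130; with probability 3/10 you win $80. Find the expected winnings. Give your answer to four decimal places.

E[payout] = 420·4/15 + 130·13/30 + 80·3/10
 = 112 + 169/3 + 24
 = 577/3

192.3333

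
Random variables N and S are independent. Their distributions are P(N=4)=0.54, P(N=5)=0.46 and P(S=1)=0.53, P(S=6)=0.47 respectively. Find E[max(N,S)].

5.1838

E[max(N,S)] = Σ_n Σ_s max(n,s) · P(N=n)P(S=s)
 = 4·0.2862 + 6·0.2538 + 5·0.2438 + 6·0.2162
 = 1.1448 + 1.5228 + 1.219 + 1.2972
 = 5.1838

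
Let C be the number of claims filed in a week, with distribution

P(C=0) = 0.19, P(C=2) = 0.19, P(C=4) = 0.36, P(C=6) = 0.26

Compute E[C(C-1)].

E[C(C-1)] = Σ c(c-1)·P(C=c)
 = 0·0.19 + 2·0.19 + 12·0.36 + 30·0.26
 = 0 + 0.38 + 4.32 + 7.8
 = 12.5

12.5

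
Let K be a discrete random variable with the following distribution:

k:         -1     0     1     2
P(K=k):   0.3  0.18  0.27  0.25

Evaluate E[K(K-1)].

1.1

E[K(K-1)] = Σ k(k-1)·P(K=k)
 = 2·0.3 + 0·0.18 + 0·0.27 + 2·0.25
 = 0.6 + 0 + 0 + 0.5
 = 1.1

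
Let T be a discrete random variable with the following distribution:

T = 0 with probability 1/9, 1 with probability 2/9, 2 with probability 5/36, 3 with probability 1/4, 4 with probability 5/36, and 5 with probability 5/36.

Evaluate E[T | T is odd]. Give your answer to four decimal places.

P(T is odd) = 2/9 + 1/4 + 5/36 = 11/18.
E[T | T is odd] = [1·2/9 + 3·1/4 + 5·5/36] / (11/18)
 = 5/3 / (11/18)
 = 30/11

2.7273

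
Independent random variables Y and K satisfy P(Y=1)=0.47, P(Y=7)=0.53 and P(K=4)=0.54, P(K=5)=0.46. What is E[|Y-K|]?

E[|Y-K|] = Σ_y Σ_k |y-k| · P(Y=y)P(K=k)
 = 3·0.2538 + 4·0.2162 + 3·0.2862 + 2·0.2438
 = 0.7614 + 0.8648 + 0.8586 + 0.4876
 = 2.9724

2.9724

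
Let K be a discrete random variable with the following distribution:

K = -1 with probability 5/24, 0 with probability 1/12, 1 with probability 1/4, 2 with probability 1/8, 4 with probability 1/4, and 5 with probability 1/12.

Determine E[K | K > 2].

4.25

P(K > 2) = 1/4 + 1/12 = 1/3.
E[K | K > 2] = [4·1/4 + 5·1/12] / (1/3)
 = 17/12 / (1/3)
 = 17/4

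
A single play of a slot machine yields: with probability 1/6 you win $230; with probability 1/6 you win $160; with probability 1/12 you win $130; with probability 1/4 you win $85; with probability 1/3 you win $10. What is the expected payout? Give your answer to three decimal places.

100.417

E[payout] = 230·1/6 + 160·1/6 + 130·1/12 + 85·1/4 + 10·1/3
 = 115/3 + 80/3 + 65/6 + 85/4 + 10/3
 = 1205/12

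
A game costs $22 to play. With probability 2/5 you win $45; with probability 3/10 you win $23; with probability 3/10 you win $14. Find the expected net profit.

7.1

E[payout] = 45·2/5 + 23·3/10 + 14·3/10
 = 18 + 69/10 + 21/5
 = 291/10
Net = 291/10 - 22 = 71/10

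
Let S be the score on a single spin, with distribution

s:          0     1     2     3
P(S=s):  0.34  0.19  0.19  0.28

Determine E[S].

1.41

E[S] = Σ s·P(S=s)
 = 0·0.34 + 1·0.19 + 2·0.19 + 3·0.28
 = 0 + 0.19 + 0.38 + 0.84
 = 1.41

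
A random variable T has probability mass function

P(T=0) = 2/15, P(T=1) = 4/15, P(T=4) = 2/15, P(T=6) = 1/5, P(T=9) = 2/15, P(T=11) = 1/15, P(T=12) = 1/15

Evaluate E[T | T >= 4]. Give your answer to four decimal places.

7.4444

P(T >= 4) = 2/15 + 1/5 + 2/15 + 1/15 + 1/15 = 3/5.
E[T | T >= 4] = [4·2/15 + 6·1/5 + 9·2/15 + 11·1/15 + 12·1/15] / (3/5)
 = 67/15 / (3/5)
 = 67/9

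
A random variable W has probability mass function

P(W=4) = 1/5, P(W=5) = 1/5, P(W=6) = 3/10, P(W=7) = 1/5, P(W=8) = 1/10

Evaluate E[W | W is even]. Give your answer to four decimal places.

5.6667

P(W is even) = 1/5 + 3/10 + 1/10 = 3/5.
E[W | W is even] = [4·1/5 + 6·3/10 + 8·1/10] / (3/5)
 = 17/5 / (3/5)
 = 17/3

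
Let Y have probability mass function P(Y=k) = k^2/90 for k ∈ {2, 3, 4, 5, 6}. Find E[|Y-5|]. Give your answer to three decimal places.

0.911

E[|Y-5|] = Σ |y-5|·P(Y=y)
 = 3·2/45 + 2·1/10 + 1·8/45 + 0·5/18 + 1·2/5
 = 2/15 + 1/5 + 8/45 + 0 + 2/5
 = 41/45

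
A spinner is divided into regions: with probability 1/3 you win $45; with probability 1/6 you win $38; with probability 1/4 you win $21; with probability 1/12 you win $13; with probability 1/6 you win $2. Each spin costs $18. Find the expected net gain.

E[payout] = 45·1/3 + 38·1/6 + 21·1/4 + 13·1/12 + 2·1/6
 = 15 + 19/3 + 21/4 + 13/12 + 1/3
 = 28
Net = 28 - 18 = 10

10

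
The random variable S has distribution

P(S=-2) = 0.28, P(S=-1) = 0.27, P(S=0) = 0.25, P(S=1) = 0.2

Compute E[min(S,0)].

E[min(S,0)] = Σ min(s,0)·P(S=s)
 = (-2)·0.28 + (-1)·0.27 + 0·0.25 + 0·0.2
 = (-0.56) + (-0.27) + 0 + 0
 = -0.83

-0.83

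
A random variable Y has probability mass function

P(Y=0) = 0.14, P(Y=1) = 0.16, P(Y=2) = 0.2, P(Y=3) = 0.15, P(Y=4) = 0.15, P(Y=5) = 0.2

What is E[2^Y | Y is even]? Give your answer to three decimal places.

P(Y is even) = 0.14 + 0.2 + 0.15 = 0.49.
E[2^Y | Y is even] = [1·0.14 + 4·0.2 + 16·0.15] / 0.49
 = 3.34 / 0.49
 = 334/49

6.816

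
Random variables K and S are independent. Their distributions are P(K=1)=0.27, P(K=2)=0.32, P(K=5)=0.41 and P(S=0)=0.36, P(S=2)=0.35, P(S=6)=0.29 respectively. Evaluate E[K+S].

5.4

E[K+S] = Σ_k Σ_s (k+s) · P(K=k)P(S=s)
 = 1·0.0972 + 3·0.0945 + 7·0.0783 + 2·0.1152 + 4·0.112 + 8·0.0928 + 5·0.1476 + 7·0.1435 + 11·0.1189
 = 0.0972 + 0.2835 + 0.5481 + 0.2304 + 0.448 + 0.7424 + 0.738 + 1.0045 + 1.3079
 = 5.4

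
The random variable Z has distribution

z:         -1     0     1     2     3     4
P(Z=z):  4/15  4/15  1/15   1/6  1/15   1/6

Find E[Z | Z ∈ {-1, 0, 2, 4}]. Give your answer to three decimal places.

0.846

P(Z ∈ {-1, 0, 2, 4}) = 4/15 + 4/15 + 1/6 + 1/6 = 13/15.
E[Z | Z ∈ {-1, 0, 2, 4}] = [(-1)·4/15 + 0·4/15 + 2·1/6 + 4·1/6] / (13/15)
 = 11/15 / (13/15)
 = 11/13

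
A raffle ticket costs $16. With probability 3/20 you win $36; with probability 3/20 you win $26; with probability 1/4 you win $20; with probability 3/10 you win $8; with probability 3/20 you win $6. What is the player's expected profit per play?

1.6

E[payout] = 36·3/20 + 26·3/20 + 20·1/4 + 8·3/10 + 6·3/20
 = 27/5 + 39/10 + 5 + 12/5 + 9/10
 = 88/5
Net = 88/5 - 16 = 8/5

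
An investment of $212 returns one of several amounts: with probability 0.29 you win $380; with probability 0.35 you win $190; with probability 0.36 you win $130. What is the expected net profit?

E[payout] = 380·0.29 + 190·0.35 + 130·0.36
 = 110.2 + 66.5 + 46.8
 = 223.5
Net = 223.5 - 212 = 11.5

11.5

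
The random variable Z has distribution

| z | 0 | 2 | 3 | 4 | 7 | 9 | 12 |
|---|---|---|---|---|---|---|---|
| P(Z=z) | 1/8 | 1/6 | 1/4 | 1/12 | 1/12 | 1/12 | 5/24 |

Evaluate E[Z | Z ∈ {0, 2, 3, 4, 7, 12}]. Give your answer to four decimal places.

4.9091

P(Z ∈ {0, 2, 3, 4, 7, 12}) = 1/8 + 1/6 + 1/4 + 1/12 + 1/12 + 5/24 = 11/12.
E[Z | Z ∈ {0, 2, 3, 4, 7, 12}] = [0·1/8 + 2·1/6 + 3·1/4 + 4·1/12 + 7·1/12 + 12·5/24] / (11/12)
 = 9/2 / (11/12)
 = 54/11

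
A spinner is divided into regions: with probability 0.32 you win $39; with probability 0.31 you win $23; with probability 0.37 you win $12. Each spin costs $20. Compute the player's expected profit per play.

E[payout] = 39·0.32 + 23·0.31 + 12·0.37
 = 12.48 + 7.13 + 4.44
 = 24.05
Net = 24.05 - 20 = 4.05

4.05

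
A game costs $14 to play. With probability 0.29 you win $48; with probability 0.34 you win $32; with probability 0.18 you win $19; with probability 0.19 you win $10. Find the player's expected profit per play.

16.12

E[payout] = 48·0.29 + 32·0.34 + 19·0.18 + 10·0.19
 = 13.92 + 10.88 + 3.42 + 1.9
 = 30.12
Net = 30.12 - 14 = 16.12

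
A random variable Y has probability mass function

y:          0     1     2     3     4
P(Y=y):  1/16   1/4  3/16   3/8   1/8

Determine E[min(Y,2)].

1.625

E[min(Y,2)] = Σ min(y,2)·P(Y=y)
 = 0·1/16 + 1·1/4 + 2·3/16 + 2·3/8 + 2·1/8
 = 0 + 1/4 + 3/8 + 3/4 + 1/4
 = 13/8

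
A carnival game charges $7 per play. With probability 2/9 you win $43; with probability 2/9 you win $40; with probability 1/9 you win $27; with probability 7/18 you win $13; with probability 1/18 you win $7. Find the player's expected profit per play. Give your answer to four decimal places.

E[payout] = 43·2/9 + 40·2/9 + 27·1/9 + 13·7/18 + 7·1/18
 = 86/9 + 80/9 + 3 + 91/18 + 7/18
 = 242/9
Net = 242/9 - 7 = 179/9

19.8889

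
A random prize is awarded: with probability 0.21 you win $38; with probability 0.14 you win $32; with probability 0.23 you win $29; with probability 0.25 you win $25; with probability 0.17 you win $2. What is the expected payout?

25.72

E[payout] = 38·0.21 + 32·0.14 + 29·0.23 + 25·0.25 + 2·0.17
 = 7.98 + 4.48 + 6.67 + 6.25 + 0.34
 = 25.72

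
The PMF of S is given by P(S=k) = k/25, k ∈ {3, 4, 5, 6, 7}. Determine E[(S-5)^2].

2

E[(S-5)^2] = Σ (s-5)^2·P(S=s)
 = 4·3/25 + 1·4/25 + 0·1/5 + 1·6/25 + 4·7/25
 = 12/25 + 4/25 + 0 + 6/25 + 28/25
 = 2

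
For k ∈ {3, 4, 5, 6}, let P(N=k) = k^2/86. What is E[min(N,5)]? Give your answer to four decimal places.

E[min(N,5)] = Σ min(n,5)·P(N=n)
 = 3·9/86 + 4·8/43 + 5·25/86 + 5·18/43
 = 27/86 + 32/43 + 125/86 + 90/43
 = 198/43

4.6047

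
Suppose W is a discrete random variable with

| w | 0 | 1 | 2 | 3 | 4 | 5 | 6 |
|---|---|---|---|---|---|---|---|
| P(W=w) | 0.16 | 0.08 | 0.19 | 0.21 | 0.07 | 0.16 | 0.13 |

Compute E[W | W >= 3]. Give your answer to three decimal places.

4.368

P(W >= 3) = 0.21 + 0.07 + 0.16 + 0.13 = 0.57.
E[W | W >= 3] = [3·0.21 + 4·0.07 + 5·0.16 + 6·0.13] / 0.57
 = 2.49 / 0.57
 = 83/19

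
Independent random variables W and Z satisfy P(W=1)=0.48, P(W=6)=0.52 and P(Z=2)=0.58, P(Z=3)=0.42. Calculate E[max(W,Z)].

4.2816

E[max(W,Z)] = Σ_w Σ_z max(w,z) · P(W=w)P(Z=z)
 = 2·0.2784 + 3·0.2016 + 6·0.3016 + 6·0.2184
 = 0.5568 + 0.6048 + 1.8096 + 1.3104
 = 4.2816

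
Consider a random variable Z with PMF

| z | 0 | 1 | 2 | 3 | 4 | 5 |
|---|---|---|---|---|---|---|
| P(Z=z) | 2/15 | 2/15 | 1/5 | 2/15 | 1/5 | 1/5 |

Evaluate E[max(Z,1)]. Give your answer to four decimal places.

2.8667

E[max(Z,1)] = Σ max(z,1)·P(Z=z)
 = 1·2/15 + 1·2/15 + 2·1/5 + 3·2/15 + 4·1/5 + 5·1/5
 = 2/15 + 2/15 + 2/5 + 2/5 + 4/5 + 1
 = 43/15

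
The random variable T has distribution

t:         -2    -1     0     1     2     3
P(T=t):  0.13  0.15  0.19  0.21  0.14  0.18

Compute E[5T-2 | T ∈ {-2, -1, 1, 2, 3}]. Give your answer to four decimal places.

1.8272

P(T ∈ {-2, -1, 1, 2, 3}) = 0.13 + 0.15 + 0.21 + 0.14 + 0.18 = 0.81.
E[5T-2 | T ∈ {-2, -1, 1, 2, 3}] = [(-12)·0.13 + (-7)·0.15 + 3·0.21 + 8·0.14 + 13·0.18] / 0.81
 = 1.48 / 0.81
 = 148/81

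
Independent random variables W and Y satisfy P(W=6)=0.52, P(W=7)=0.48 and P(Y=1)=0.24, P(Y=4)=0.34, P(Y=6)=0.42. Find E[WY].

26.6976

E[WY] = Σ_w Σ_y wy · P(W=w)P(Y=y)
 = 6·0.1248 + 24·0.1768 + 36·0.2184 + 7·0.1152 + 28·0.1632 + 42·0.2016
 = 0.7488 + 4.2432 + 7.8624 + 0.8064 + 4.5696 + 8.4672
 = 26.6976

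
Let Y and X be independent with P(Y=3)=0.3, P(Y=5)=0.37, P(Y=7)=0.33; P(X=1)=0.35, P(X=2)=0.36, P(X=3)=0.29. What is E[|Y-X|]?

E[|Y-X|] = Σ_y Σ_x |y-x| · P(Y=y)P(X=x)
 = 2·0.105 + 1·0.108 + 0·0.087 + 4·0.1295 + 3·0.1332 + 2·0.1073 + 6·0.1155 + 5·0.1188 + 4·0.0957
 = 0.21 + 0.108 + 0 + 0.518 + 0.3996 + 0.2146 + 0.693 + 0.594 + 0.3828
 = 3.12

3.12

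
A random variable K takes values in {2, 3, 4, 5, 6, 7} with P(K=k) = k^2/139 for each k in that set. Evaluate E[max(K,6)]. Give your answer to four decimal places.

E[max(K,6)] = Σ max(k,6)·P(K=k)
 = 6·4/139 + 6·9/139 + 6·16/139 + 6·25/139 + 6·36/139 + 7·49/139
 = 24/139 + 54/139 + 96/139 + 150/139 + 216/139 + 343/139
 = 883/139

6.3525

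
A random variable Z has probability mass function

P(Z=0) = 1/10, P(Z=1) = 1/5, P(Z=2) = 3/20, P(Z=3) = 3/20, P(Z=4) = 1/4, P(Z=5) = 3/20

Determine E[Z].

E[Z] = Σ z·P(Z=z)
 = 0·1/10 + 1·1/5 + 2·3/20 + 3·3/20 + 4·1/4 + 5·3/20
 = 0 + 1/5 + 3/10 + 9/20 + 1 + 3/4
 = 27/10

2.7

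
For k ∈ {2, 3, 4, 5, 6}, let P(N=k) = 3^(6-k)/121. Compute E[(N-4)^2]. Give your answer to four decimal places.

E[(N-4)^2] = Σ (n-4)^2·P(N=n)
 = 4·81/121 + 1·27/121 + 0·9/121 + 1·3/121 + 4·1/121
 = 324/121 + 27/121 + 0 + 3/121 + 4/121
 = 358/121

2.9587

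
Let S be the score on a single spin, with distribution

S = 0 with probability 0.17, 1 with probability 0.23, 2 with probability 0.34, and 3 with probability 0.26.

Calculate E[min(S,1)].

E[min(S,1)] = Σ min(s,1)·P(S=s)
 = 0·0.17 + 1·0.23 + 1·0.34 + 1·0.26
 = 0 + 0.23 + 0.34 + 0.26
 = 0.83

0.83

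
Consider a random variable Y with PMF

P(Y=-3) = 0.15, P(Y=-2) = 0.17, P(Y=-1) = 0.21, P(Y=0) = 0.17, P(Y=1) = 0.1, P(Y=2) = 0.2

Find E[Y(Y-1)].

E[Y(Y-1)] = Σ y(y-1)·P(Y=y)
 = 12·0.15 + 6·0.17 + 2·0.21 + 0·0.17 + 0·0.1 + 2·0.2
 = 1.8 + 1.02 + 0.42 + 0 + 0 + 0.4
 = 3.64

3.64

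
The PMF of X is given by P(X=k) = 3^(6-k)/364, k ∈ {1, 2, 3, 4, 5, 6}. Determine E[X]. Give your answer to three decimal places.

1.492

E[X] = Σ x·P(X=x)
 = 1·243/364 + 2·81/364 + 3·27/364 + 4·9/364 + 5·3/364 + 6·1/364
 = 243/364 + 81/182 + 81/364 + 9/91 + 15/364 + 3/182
 = 543/364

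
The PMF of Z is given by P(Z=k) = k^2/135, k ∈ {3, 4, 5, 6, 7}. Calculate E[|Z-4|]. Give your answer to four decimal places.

E[|Z-4|] = Σ |z-4|·P(Z=z)
 = 1·1/15 + 0·16/135 + 1·5/27 + 2·4/15 + 3·49/135
 = 1/15 + 0 + 5/27 + 8/15 + 49/45
 = 253/135

1.8741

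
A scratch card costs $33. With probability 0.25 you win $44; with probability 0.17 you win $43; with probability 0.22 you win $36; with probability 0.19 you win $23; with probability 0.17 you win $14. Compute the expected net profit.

E[payout] = 44·0.25 + 43·0.17 + 36·0.22 + 23·0.19 + 14·0.17
 = 11 + 7.31 + 7.92 + 4.37 + 2.38
 = 32.98
Net = 32.98 - 33 = -0.02

-0.02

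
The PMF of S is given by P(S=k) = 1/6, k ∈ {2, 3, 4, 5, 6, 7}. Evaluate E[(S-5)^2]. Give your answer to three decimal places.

E[(S-5)^2] = Σ (s-5)^2·P(S=s)
 = 9·1/6 + 4·1/6 + 1·1/6 + 0·1/6 + 1·1/6 + 4·1/6
 = 3/2 + 2/3 + 1/6 + 0 + 1/6 + 2/3
 = 19/6

3.167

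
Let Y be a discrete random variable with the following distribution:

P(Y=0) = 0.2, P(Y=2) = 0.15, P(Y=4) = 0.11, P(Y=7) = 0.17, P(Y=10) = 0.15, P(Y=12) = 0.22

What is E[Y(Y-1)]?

E[Y(Y-1)] = Σ y(y-1)·P(Y=y)
 = 0·0.2 + 2·0.15 + 12·0.11 + 42·0.17 + 90·0.15 + 132·0.22
 = 0 + 0.3 + 1.32 + 7.14 + 13.5 + 29.04
 = 51.3

51.3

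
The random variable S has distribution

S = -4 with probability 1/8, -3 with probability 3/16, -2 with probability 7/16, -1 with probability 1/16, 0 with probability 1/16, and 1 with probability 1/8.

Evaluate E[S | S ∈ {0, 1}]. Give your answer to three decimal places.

0.667

P(S ∈ {0, 1}) = 1/16 + 1/8 = 3/16.
E[S | S ∈ {0, 1}] = [0·1/16 + 1·1/8] / (3/16)
 = 1/8 / (3/16)
 = 2/3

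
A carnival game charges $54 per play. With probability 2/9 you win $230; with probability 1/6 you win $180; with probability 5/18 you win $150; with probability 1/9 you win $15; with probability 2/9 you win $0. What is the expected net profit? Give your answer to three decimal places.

E[payout] = 230·2/9 + 180·1/6 + 150·5/18 + 15·1/9 + 0·2/9
 = 460/9 + 30 + 125/3 + 5/3 + 0
 = 1120/9
Net = 1120/9 - 54 = 634/9

70.444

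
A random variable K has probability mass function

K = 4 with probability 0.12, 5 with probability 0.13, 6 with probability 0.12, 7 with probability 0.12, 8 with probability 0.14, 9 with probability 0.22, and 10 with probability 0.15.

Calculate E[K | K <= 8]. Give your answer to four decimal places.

P(K <= 8) = 0.12 + 0.13 + 0.12 + 0.12 + 0.14 = 0.63.
E[K | K <= 8] = [4·0.12 + 5·0.13 + 6·0.12 + 7·0.12 + 8·0.14] / 0.63
 = 3.81 / 0.63
 = 127/21

6.0476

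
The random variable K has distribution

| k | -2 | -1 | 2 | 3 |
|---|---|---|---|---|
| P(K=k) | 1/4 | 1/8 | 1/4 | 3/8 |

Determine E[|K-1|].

2

E[|K-1|] = Σ |k-1|·P(K=k)
 = 3·1/4 + 2·1/8 + 1·1/4 + 2·3/8
 = 3/4 + 1/4 + 1/4 + 3/4
 = 2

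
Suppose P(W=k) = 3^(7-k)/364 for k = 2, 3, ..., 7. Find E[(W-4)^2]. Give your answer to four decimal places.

2.9753

E[(W-4)^2] = Σ (w-4)^2·P(W=w)
 = 4·243/364 + 1·81/364 + 0·27/364 + 1·9/364 + 4·3/364 + 9·1/364
 = 243/91 + 81/364 + 0 + 9/364 + 3/91 + 9/364
 = 1083/364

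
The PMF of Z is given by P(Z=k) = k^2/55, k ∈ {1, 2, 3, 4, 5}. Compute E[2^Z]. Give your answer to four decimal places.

20.8364

E[2^Z] = Σ 2^z·P(Z=z)
 = 2·1/55 + 4·4/55 + 8·9/55 + 16·16/55 + 32·5/11
 = 2/55 + 16/55 + 72/55 + 256/55 + 160/11
 = 1146/55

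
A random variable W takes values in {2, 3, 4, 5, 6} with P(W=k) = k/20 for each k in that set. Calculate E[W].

4.5

E[W] = Σ w·P(W=w)
 = 2·1/10 + 3·3/20 + 4·1/5 + 5·1/4 + 6·3/10
 = 1/5 + 9/20 + 4/5 + 5/4 + 9/5
 = 9/2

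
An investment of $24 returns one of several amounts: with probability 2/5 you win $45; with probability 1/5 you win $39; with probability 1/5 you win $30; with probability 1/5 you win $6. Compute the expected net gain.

E[payout] = 45·2/5 + 39·1/5 + 30·1/5 + 6·1/5
 = 18 + 39/5 + 6 + 6/5
 = 33
Net = 33 - 24 = 9

9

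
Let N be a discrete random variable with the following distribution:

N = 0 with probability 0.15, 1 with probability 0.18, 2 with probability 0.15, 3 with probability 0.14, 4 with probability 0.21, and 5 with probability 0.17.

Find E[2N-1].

E[2N-1] = Σ (2n-1)·P(N=n)
 = (-1)·0.15 + 1·0.18 + 3·0.15 + 5·0.14 + 7·0.21 + 9·0.17
 = (-0.15) + 0.18 + 0.45 + 0.7 + 1.47 + 1.53
 = 4.18

4.18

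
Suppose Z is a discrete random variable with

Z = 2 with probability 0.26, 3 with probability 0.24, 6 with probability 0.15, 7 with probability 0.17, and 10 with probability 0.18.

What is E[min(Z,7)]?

E[min(Z,7)] = Σ min(z,7)·P(Z=z)
 = 2·0.26 + 3·0.24 + 6·0.15 + 7·0.17 + 7·0.18
 = 0.52 + 0.72 + 0.9 + 1.19 + 1.26
 = 4.59

4.59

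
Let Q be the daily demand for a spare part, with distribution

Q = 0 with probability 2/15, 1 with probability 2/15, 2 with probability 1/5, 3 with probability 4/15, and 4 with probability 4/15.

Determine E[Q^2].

E[Q^2] = Σ q^2·P(Q=q)
 = 0·2/15 + 1·2/15 + 4·1/5 + 9·4/15 + 16·4/15
 = 0 + 2/15 + 4/5 + 12/5 + 64/15
 = 38/5

7.6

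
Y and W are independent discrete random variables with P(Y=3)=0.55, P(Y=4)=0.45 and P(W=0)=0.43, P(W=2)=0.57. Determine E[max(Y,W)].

E[max(Y,W)] = Σ_y Σ_w max(y,w) · P(Y=y)P(W=w)
 = 3·0.2365 + 3·0.3135 + 4·0.1935 + 4·0.2565
 = 0.7095 + 0.9405 + 0.774 + 1.026
 = 3.45

3.45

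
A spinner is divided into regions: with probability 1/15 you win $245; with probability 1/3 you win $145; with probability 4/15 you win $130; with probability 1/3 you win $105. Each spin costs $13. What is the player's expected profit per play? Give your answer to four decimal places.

121.3333

E[payout] = 245·1/15 + 145·1/3 + 130·4/15 + 105·1/3
 = 49/3 + 145/3 + 104/3 + 35
 = 403/3
Net = 403/3 - 13 = 364/3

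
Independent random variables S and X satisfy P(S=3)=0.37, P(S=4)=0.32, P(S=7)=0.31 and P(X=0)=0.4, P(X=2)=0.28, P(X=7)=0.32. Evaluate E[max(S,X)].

5.3408

E[max(S,X)] = Σ_s Σ_x max(s,x) · P(S=s)P(X=x)
 = 3·0.148 + 3·0.1036 + 7·0.1184 + 4·0.128 + 4·0.0896 + 7·0.1024 + 7·0.124 + 7·0.0868 + 7·0.0992
 = 0.444 + 0.3108 + 0.8288 + 0.512 + 0.3584 + 0.7168 + 0.868 + 0.6076 + 0.6944
 = 5.3408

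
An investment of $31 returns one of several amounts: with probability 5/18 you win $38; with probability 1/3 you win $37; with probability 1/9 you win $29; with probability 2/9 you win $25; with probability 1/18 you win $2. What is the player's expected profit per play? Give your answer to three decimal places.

E[payout] = 38·5/18 + 37·1/3 + 29·1/9 + 25·2/9 + 2·1/18
 = 95/9 + 37/3 + 29/9 + 50/9 + 1/9
 = 286/9
Net = 286/9 - 31 = 7/9

0.778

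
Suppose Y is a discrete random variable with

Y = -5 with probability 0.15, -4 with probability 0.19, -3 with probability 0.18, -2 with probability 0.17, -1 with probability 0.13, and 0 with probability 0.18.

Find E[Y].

-2.52

E[Y] = Σ y·P(Y=y)
 = (-5)·0.15 + (-4)·0.19 + (-3)·0.18 + (-2)·0.17 + (-1)·0.13 + 0·0.18
 = (-0.75) + (-0.76) + (-0.54) + (-0.34) + (-0.13) + 0
 = -2.52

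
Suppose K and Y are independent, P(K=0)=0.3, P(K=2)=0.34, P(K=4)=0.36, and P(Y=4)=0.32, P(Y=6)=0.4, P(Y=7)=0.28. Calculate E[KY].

11.9568

E[KY] = Σ_k Σ_y ky · P(K=k)P(Y=y)
 = 0·0.096 + 0·0.12 + 0·0.084 + 8·0.1088 + 12·0.136 + 14·0.0952 + 16·0.1152 + 24·0.144 + 28·0.1008
 = 0 + 0 + 0 + 0.8704 + 1.632 + 1.3328 + 1.8432 + 3.456 + 2.8224
 = 11.9568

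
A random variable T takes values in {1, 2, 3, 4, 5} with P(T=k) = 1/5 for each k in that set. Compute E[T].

3

E[T] = Σ t·P(T=t)
 = 1·1/5 + 2·1/5 + 3·1/5 + 4·1/5 + 5·1/5
 = 1/5 + 2/5 + 3/5 + 4/5 + 1
 = 3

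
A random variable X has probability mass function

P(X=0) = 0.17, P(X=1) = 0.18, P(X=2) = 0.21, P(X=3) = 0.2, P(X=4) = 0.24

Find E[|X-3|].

E[|X-3|] = Σ |x-3|·P(X=x)
 = 3·0.17 + 2·0.18 + 1·0.21 + 0·0.2 + 1·0.24
 = 0.51 + 0.36 + 0.21 + 0 + 0.24
 = 1.32

1.32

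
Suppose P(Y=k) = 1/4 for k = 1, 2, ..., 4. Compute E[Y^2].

7.5

E[Y^2] = Σ y^2·P(Y=y)
 = 1·1/4 + 4·1/4 + 9·1/4 + 16·1/4
 = 1/4 + 1 + 9/4 + 4
 = 15/2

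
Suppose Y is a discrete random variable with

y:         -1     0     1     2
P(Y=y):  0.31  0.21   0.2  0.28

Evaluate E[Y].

E[Y] = Σ y·P(Y=y)
 = (-1)·0.31 + 0·0.21 + 1·0.2 + 2·0.28
 = (-0.31) + 0 + 0.2 + 0.56
 = 0.45

0.45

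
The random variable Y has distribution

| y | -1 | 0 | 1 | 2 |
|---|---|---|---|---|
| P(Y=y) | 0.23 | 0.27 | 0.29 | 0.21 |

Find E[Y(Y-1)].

0.88

E[Y(Y-1)] = Σ y(y-1)·P(Y=y)
 = 2·0.23 + 0·0.27 + 0·0.29 + 2·0.21
 = 0.46 + 0 + 0 + 0.42
 = 0.88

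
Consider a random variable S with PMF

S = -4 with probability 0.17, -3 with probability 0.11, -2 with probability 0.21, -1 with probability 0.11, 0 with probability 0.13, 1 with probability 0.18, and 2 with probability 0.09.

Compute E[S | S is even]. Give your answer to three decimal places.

-1.533

P(S is even) = 0.17 + 0.21 + 0.13 + 0.09 = 0.6.
E[S | S is even] = [(-4)·0.17 + (-2)·0.21 + 0·0.13 + 2·0.09] / 0.6
 = -0.92 / 0.6
 = -23/15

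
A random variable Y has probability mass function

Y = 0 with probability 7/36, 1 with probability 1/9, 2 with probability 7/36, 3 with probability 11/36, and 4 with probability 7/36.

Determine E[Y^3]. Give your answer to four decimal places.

22.3611

E[Y^3] = Σ y^3·P(Y=y)
 = 0·7/36 + 1·1/9 + 8·7/36 + 27·11/36 + 64·7/36
 = 0 + 1/9 + 14/9 + 33/4 + 112/9
 = 805/36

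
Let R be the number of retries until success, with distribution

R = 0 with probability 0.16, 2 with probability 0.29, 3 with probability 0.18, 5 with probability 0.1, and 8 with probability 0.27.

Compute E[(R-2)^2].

11.44

E[(R-2)^2] = Σ (r-2)^2·P(R=r)
 = 4·0.16 + 0·0.29 + 1·0.18 + 9·0.1 + 36·0.27
 = 0.64 + 0 + 0.18 + 0.9 + 9.72
 = 11.44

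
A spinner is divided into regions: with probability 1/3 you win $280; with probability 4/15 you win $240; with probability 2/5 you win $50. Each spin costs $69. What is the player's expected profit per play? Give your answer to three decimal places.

108.333

E[payout] = 280·1/3 + 240·4/15 + 50·2/5
 = 280/3 + 64 + 20
 = 532/3
Net = 532/3 - 69 = 325/3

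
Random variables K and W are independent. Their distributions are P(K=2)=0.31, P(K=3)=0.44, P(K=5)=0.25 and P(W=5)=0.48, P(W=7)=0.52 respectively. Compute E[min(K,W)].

3.19

E[min(K,W)] = Σ_k Σ_w min(k,w) · P(K=k)P(W=w)
 = 2·0.1488 + 2·0.1612 + 3·0.2112 + 3·0.2288 + 5·0.12 + 5·0.13
 = 0.2976 + 0.3224 + 0.6336 + 0.6864 + 0.6 + 0.65
 = 3.19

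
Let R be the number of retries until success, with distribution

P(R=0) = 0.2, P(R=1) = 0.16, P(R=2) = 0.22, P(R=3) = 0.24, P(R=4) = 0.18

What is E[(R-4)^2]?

E[(R-4)^2] = Σ (r-4)^2·P(R=r)
 = 16·0.2 + 9·0.16 + 4·0.22 + 1·0.24 + 0·0.18
 = 3.2 + 1.44 + 0.88 + 0.24 + 0
 = 5.76

5.76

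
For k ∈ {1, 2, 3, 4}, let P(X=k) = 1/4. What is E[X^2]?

7.5

E[X^2] = Σ x^2·P(X=x)
 = 1·1/4 + 4·1/4 + 9·1/4 + 16·1/4
 = 1/4 + 1 + 9/4 + 4
 = 15/2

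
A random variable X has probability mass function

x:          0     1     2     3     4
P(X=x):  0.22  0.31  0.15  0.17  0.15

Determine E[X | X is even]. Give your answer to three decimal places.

P(X is even) = 0.22 + 0.15 + 0.15 = 0.52.
E[X | X is even] = [0·0.22 + 2·0.15 + 4·0.15] / 0.52
 = 0.9 / 0.52
 = 45/26

1.731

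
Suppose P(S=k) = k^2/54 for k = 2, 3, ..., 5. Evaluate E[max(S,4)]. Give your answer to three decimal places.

E[max(S,4)] = Σ max(s,4)·P(S=s)
 = 4·2/27 + 4·1/6 + 4·8/27 + 5·25/54
 = 8/27 + 2/3 + 32/27 + 125/54
 = 241/54

4.463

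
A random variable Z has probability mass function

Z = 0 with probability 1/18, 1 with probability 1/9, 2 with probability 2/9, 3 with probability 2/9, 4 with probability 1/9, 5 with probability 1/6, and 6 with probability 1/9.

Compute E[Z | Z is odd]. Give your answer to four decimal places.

P(Z is odd) = 1/9 + 2/9 + 1/6 = 1/2.
E[Z | Z is odd] = [1·1/9 + 3·2/9 + 5·1/6] / (1/2)
 = 29/18 / (1/2)
 = 29/9

3.2222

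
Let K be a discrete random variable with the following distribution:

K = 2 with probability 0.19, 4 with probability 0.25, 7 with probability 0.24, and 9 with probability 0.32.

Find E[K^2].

E[K^2] = Σ k^2·P(K=k)
 = 4·0.19 + 16·0.25 + 49·0.24 + 81·0.32
 = 0.76 + 4 + 11.76 + 25.92
 = 42.44

42.44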